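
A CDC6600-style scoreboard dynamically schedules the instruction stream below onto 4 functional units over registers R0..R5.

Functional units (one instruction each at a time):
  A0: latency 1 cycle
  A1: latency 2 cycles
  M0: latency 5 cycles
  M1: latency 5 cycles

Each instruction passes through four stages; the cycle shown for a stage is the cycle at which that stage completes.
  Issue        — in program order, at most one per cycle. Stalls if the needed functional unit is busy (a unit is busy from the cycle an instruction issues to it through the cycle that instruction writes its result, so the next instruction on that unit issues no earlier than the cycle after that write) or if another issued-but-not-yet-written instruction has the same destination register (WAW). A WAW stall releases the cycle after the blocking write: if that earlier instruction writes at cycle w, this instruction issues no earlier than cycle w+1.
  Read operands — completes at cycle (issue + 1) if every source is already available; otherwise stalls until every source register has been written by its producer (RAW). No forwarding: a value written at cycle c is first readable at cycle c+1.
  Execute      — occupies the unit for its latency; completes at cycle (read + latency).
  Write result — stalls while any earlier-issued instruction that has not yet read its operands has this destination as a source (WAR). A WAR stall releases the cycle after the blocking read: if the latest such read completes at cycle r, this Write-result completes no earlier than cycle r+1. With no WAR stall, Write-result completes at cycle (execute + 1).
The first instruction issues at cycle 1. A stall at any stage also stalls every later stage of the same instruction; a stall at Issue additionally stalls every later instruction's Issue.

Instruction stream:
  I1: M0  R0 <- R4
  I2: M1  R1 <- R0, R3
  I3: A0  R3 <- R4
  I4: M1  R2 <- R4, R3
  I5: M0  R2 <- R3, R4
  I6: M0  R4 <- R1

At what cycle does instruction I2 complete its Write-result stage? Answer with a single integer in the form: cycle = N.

[1] I1 issues→M0
[2] I1 reads; I2 issues→M1
[3] I3 issues→A0
[4] I3 reads
[5] I3 exec-done
[7] I1 exec-done
[8] I1 writes R0
[9] I2 reads
[10] I3 writes R3
[14] I2 exec-done
[15] I2 writes R1
[16] I4 issues→M1
[17] I4 reads
[22] I4 exec-done
[23] I4 writes R2
[24] I5 issues→M0
[25] I5 reads
[30] I5 exec-done
[31] I5 writes R2
[32] I6 issues→M0
[33] I6 reads
[38] I6 exec-done
[39] I6 writes R4

cycle = 15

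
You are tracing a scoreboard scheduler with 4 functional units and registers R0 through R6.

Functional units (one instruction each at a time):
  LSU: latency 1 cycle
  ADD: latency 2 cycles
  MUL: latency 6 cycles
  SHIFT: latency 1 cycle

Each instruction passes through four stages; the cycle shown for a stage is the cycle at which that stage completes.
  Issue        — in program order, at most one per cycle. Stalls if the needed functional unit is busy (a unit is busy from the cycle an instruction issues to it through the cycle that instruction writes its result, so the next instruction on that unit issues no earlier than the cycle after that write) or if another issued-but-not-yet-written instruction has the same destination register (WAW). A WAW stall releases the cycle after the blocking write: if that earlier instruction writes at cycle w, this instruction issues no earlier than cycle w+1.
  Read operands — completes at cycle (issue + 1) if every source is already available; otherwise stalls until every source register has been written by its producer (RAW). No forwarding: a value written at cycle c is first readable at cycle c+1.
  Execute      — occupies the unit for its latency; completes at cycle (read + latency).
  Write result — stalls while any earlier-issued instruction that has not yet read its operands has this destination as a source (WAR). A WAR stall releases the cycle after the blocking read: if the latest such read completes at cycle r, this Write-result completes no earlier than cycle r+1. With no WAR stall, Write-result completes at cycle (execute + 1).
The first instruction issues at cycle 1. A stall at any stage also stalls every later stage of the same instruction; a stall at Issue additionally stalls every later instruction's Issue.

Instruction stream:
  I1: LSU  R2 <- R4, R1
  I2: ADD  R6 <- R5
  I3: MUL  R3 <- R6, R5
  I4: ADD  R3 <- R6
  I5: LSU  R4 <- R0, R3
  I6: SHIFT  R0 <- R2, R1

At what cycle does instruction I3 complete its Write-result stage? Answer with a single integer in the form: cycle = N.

I1: IS=1 RO=2 EX=3 WR=4
I2: IS=2 RO=3 EX=5 WR=6
I3: IS=3 RO=7 EX=13 WR=14  [RAW R6: wait I2 write@6]
I4: IS=15 RO=16 EX=18 WR=19  [WAW R3: wait I3 write@14]
I5: IS=16 RO=20 EX=21 WR=22  [RAW R3: wait I4 write@19]
I6: IS=17 RO=18 EX=19 WR=21  [WAR R0: wait I5 read@20]

cycle = 14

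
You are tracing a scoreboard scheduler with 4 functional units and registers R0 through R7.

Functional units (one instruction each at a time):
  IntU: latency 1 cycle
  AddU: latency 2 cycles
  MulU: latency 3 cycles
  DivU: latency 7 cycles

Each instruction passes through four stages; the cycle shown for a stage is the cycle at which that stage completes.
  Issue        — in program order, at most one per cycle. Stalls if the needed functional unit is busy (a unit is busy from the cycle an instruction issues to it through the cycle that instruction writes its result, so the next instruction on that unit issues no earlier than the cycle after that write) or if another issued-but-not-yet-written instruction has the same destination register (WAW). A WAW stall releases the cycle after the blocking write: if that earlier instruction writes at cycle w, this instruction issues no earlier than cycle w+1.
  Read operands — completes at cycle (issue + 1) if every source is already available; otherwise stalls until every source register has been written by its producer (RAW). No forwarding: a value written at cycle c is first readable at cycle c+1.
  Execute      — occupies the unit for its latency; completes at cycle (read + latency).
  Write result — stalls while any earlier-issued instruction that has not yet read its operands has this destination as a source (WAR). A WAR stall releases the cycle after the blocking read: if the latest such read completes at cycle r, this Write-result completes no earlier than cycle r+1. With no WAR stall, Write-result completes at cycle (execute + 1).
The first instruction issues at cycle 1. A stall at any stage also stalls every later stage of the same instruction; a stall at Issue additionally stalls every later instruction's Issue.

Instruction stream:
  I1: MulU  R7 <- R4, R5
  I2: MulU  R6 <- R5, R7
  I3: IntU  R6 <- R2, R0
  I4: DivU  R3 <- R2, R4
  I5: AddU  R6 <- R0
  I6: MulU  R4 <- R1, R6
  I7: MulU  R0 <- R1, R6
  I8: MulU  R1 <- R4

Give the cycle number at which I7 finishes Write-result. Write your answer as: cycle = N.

1) issue 1, read 2, done 5, write 6
2) issue 7, read 8, done 11, write 12  <struct: MulU busy until I1 writes@6>
3) issue 13, read 14, done 15, write 16  <WAW R6: wait I2 write@12>
4) issue 14, read 15, done 22, write 23
5) issue 17, read 18, done 20, write 21  <WAW R6: wait I3 write@16>
6) issue 18, read 22, done 25, write 26  <RAW R6: wait I5 write@21>
7) issue 27, read 28, done 31, write 32  <struct: MulU busy until I6 writes@26>
8) issue 33, read 34, done 37, write 38  <struct: MulU busy until I7 writes@32>

cycle = 32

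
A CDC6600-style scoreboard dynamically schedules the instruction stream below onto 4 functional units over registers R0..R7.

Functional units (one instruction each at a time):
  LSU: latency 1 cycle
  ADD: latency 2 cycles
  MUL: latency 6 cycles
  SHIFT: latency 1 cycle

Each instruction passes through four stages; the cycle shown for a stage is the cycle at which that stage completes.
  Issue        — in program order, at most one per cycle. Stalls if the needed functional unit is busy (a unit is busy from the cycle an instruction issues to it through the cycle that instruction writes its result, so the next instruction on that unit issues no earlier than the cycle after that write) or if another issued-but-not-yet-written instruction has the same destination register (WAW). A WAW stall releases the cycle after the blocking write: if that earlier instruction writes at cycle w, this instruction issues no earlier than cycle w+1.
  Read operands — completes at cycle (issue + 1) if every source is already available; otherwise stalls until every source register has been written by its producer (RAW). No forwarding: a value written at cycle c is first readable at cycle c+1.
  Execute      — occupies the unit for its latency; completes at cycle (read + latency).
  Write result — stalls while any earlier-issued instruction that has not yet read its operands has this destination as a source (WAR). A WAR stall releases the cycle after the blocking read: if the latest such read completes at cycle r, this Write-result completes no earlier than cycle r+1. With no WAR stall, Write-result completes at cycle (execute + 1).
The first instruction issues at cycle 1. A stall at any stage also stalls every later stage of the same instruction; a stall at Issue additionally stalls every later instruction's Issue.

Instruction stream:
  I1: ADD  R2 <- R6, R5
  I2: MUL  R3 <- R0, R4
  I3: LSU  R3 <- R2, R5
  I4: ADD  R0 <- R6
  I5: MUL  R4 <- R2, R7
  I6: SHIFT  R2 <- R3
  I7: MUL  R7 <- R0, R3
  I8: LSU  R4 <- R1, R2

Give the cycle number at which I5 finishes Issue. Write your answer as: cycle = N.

cycle 1: I1 issues→ADD
cycle 2: I1 reads | I2 issues→MUL
cycle 3: I2 reads
cycle 4: I1 exec-done
cycle 5: I1 writes R2
cycle 9: I2 exec-done
cycle 10: I2 writes R3
cycle 11: I3 issues→LSU
cycle 12: I3 reads | I4 issues→ADD
cycle 13: I3 exec-done | I4 reads | I5 issues→MUL
cycle 14: I3 writes R3 | I5 reads | I6 issues→SHIFT
cycle 15: I4 exec-done | I6 reads
cycle 16: I4 writes R0 | I6 exec-done
cycle 17: I6 writes R2
cycle 20: I5 exec-done
cycle 21: I5 writes R4
cycle 22: I7 issues→MUL
cycle 23: I7 reads | I8 issues→LSU
cycle 24: I8 reads
cycle 25: I8 exec-done
cycle 26: I8 writes R4
cycle 29: I7 exec-done
cycle 30: I7 writes R7

cycle = 13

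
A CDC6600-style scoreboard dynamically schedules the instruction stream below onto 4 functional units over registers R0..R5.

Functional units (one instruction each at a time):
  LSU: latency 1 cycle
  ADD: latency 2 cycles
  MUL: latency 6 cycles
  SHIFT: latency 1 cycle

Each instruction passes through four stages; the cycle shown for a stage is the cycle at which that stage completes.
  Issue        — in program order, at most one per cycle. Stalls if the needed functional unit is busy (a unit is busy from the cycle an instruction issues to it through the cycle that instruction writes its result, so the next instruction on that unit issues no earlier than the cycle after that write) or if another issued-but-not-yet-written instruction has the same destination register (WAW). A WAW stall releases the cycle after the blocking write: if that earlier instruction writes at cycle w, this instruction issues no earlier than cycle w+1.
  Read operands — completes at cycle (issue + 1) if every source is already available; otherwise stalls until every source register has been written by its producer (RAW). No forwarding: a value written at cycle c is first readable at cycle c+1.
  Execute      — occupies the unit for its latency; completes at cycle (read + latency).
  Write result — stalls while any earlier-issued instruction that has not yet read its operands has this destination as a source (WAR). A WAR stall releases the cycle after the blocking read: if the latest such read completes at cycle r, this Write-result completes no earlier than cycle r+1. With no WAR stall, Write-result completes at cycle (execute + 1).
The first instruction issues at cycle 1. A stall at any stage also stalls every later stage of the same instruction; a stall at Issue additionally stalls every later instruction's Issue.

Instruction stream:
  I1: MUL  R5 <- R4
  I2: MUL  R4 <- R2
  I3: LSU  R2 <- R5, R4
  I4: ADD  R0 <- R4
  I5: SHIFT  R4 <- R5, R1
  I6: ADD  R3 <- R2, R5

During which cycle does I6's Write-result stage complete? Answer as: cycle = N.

I1: IS=1 RO=2 EX=8 WR=9
I2: IS=10 RO=11 EX=17 WR=18  [struct: MUL busy until I1 writes@9]
I3: IS=11 RO=19 EX=20 WR=21  [RAW R4: wait I2 write@18]
I4: IS=12 RO=19 EX=21 WR=22  [RAW R4: wait I2 write@18]
I5: IS=19 RO=20 EX=21 WR=22  [WAW R4: wait I2 write@18]
I6: IS=23 RO=24 EX=26 WR=27  [struct: ADD busy until I4 writes@22]

cycle = 27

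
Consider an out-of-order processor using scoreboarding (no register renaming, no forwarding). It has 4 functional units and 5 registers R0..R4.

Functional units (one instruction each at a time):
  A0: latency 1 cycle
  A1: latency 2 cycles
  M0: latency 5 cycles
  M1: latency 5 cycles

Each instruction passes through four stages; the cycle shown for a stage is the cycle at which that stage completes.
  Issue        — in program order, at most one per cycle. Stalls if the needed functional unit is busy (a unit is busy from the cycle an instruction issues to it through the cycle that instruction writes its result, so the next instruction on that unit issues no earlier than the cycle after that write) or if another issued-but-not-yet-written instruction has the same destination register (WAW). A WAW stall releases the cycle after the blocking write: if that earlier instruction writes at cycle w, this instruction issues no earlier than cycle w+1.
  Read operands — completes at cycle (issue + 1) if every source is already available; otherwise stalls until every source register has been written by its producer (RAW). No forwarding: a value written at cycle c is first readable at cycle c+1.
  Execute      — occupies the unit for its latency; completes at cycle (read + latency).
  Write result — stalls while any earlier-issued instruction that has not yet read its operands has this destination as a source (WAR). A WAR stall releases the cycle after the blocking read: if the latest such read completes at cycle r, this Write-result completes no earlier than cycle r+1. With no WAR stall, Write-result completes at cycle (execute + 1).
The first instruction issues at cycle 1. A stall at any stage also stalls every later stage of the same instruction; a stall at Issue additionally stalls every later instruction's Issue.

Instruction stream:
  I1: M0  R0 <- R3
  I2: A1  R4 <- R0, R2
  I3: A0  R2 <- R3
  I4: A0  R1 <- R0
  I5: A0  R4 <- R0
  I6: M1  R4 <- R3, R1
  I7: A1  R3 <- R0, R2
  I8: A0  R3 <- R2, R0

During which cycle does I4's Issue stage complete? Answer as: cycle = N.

cycle = 11

c1: I1→M0
c2: I1 RO; I2→A1
c3: I3→A0
c4: I3 RO
c5: I3 EX
c7: I1 EX
c8: I1 WR R0
c9: I2 RO
c10: I3 WR R2
c11: I2 EX; I4→A0
c12: I2 WR R4; I4 RO
c13: I4 EX
c14: I4 WR R1
c15: I5→A0
c16: I5 RO
c17: I5 EX
c18: I5 WR R4
c19: I6→M1
c20: I6 RO; I7→A1
c21: I7 RO
c23: I7 EX
c24: I7 WR R3
c25: I6 EX; I8→A0
c26: I6 WR R4; I8 RO
c27: I8 EX
c28: I8 WR R3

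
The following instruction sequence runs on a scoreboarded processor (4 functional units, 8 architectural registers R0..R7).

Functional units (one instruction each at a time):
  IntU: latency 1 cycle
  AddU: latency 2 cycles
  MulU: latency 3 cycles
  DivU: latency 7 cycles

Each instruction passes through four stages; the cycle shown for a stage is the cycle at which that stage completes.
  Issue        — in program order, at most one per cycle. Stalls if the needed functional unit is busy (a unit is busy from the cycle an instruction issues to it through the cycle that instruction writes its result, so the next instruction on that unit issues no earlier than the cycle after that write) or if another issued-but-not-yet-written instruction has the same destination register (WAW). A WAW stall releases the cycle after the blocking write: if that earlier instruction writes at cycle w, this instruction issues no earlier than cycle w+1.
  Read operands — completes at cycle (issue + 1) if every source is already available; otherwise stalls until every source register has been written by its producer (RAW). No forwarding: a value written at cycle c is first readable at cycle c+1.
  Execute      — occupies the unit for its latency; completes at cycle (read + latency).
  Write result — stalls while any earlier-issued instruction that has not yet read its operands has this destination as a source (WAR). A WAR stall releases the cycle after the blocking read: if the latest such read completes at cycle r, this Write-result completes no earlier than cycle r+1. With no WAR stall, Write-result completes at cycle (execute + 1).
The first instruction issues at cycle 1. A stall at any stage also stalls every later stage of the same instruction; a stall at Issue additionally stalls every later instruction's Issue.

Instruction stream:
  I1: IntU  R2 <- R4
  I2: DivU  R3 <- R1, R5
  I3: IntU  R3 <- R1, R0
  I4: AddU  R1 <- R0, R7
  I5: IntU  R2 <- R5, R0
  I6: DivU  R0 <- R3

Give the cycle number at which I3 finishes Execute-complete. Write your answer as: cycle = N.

  I1 | 1 | 2 | 3 | 4
  I2 | 2 | 3 | 10 | 11
  I3 | 12 | 13 | 14 | 15   WAW R3: wait I2 write@11
  I4 | 13 | 14 | 16 | 17
  I5 | 16 | 17 | 18 | 19   struct: IntU busy until I3 writes@15
  I6 | 17 | 18 | 25 | 26

cycle = 14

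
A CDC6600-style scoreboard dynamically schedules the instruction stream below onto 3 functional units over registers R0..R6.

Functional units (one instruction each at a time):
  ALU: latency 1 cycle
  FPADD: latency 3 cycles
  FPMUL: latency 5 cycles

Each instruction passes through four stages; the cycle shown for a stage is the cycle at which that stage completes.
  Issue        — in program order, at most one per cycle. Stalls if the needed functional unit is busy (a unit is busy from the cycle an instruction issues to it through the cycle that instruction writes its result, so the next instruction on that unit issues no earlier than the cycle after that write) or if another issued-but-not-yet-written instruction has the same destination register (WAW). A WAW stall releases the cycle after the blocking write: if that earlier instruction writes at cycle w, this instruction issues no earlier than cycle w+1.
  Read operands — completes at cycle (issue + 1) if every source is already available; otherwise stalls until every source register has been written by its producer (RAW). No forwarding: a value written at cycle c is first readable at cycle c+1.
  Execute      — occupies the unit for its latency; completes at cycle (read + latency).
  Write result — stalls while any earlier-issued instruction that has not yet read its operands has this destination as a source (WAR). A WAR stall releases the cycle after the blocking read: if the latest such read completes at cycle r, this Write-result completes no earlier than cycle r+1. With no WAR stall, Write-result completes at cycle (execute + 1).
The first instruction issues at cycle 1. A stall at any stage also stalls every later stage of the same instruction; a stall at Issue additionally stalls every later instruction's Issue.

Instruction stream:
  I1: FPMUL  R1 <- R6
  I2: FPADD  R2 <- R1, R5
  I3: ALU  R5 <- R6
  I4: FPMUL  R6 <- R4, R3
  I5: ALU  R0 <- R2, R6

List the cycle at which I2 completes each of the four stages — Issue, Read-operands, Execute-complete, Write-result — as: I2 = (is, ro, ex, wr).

I2 = (2, 9, 12, 13)

I1: IS=1 RO=2 EX=7 WR=8
I2: IS=2 RO=9 EX=12 WR=13  [RAW R1: wait I1 write@8]
I3: IS=3 RO=4 EX=5 WR=10  [WAR R5: wait I2 read@9]
I4: IS=9 RO=10 EX=15 WR=16  [struct: FPMUL busy until I1 writes@8]
I5: IS=11 RO=17 EX=18 WR=19  [struct: ALU busy until I3 writes@10; RAW R6: wait I4 write@16]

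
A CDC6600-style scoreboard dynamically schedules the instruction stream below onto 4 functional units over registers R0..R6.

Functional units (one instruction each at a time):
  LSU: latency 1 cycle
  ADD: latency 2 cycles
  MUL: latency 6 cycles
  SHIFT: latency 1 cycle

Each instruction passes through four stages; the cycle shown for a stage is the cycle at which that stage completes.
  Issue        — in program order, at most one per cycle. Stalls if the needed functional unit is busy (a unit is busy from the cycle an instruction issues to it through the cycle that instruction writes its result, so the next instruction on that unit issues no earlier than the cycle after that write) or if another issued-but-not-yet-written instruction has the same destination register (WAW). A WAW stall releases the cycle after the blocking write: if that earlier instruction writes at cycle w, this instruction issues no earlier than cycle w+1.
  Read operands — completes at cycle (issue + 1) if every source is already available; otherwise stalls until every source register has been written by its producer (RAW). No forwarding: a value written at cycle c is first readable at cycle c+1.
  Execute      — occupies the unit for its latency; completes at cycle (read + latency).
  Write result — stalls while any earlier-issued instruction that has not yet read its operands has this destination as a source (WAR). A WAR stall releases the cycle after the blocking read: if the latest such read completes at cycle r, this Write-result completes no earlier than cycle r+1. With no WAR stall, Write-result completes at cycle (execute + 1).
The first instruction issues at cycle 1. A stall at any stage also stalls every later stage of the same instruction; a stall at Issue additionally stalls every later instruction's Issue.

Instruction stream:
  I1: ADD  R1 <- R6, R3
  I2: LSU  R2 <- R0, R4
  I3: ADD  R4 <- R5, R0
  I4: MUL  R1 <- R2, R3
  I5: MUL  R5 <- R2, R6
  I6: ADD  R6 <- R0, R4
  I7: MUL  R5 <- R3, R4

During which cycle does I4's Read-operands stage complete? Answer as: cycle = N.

[I1] 1/2/4/5
[I2] 2/3/4/5
[I3] 6/7/9/10  (struct: ADD busy until I1 writes@5)
[I4] 7/8/14/15
[I5] 16/17/23/24  (struct: MUL busy until I4 writes@15)
[I6] 17/18/20/21
[I7] 25/26/32/33  (struct: MUL busy until I5 writes@24)

cycle = 8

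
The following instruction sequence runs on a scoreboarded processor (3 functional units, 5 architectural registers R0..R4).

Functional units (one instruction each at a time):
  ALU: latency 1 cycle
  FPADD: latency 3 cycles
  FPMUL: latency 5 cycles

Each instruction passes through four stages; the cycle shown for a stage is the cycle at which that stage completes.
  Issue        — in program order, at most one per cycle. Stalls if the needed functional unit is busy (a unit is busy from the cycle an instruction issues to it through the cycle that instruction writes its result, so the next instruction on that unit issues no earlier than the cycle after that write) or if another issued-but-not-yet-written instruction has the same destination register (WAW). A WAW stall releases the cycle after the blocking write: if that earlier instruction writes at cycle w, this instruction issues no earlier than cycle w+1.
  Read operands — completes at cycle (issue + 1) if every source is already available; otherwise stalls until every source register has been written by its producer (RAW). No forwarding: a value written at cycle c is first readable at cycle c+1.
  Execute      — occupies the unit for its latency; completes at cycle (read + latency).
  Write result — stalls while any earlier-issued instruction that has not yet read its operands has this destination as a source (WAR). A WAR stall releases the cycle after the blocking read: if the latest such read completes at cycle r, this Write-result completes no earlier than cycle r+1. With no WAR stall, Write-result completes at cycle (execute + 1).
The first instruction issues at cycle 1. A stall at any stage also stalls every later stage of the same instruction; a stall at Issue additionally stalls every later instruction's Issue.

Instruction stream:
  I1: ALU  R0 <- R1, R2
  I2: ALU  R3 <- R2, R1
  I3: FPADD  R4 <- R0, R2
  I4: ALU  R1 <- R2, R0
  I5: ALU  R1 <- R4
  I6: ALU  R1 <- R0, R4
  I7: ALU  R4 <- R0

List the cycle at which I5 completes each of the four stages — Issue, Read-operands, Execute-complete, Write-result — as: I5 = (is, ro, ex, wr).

I5 = (13, 14, 15, 16)

t=1  I1→ALU
t=2  I1 RO
t=3  I1 EX
t=4  I1 WR R0
t=5  I2→ALU
t=6  I2 RO | I3→FPADD
t=7  I2 EX | I3 RO
t=8  I2 WR R3
t=9  I4→ALU
t=10  I3 EX | I4 RO
t=11  I3 WR R4 | I4 EX
t=12  I4 WR R1
t=13  I5→ALU
t=14  I5 RO
t=15  I5 EX
t=16  I5 WR R1
t=17  I6→ALU
t=18  I6 RO
t=19  I6 EX
t=20  I6 WR R1
t=21  I7→ALU
t=22  I7 RO
t=23  I7 EX
t=24  I7 WR R4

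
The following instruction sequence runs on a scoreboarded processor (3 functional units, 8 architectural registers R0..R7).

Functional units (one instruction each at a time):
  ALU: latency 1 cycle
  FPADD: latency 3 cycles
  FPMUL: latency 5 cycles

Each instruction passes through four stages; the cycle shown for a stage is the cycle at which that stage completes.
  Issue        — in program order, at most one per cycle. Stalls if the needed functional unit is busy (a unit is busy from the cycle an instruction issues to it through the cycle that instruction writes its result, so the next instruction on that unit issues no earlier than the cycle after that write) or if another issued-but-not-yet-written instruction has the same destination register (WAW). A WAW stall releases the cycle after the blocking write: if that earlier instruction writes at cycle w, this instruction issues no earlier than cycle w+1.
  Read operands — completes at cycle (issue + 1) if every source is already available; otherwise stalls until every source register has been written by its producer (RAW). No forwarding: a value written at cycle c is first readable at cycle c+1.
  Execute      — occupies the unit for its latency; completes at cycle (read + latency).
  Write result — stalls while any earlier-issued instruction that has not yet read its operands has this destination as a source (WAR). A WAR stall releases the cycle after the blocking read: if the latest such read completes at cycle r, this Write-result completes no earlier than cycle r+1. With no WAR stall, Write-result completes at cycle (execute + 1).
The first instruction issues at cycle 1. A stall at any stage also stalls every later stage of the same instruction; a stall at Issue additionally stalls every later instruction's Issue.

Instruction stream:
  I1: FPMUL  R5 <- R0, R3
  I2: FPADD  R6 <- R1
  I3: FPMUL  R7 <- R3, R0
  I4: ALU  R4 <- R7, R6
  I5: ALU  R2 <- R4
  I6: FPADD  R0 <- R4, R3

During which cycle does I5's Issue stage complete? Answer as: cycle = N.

1) issue 1, read 2, done 7, write 8
2) issue 2, read 3, done 6, write 7
3) issue 9, read 10, done 15, write 16  <struct: FPMUL busy until I1 writes@8>
4) issue 10, read 17, done 18, write 19  <RAW R7: wait I3 write@16>
5) issue 20, read 21, done 22, write 23  <struct: ALU busy until I4 writes@19>
6) issue 21, read 22, done 25, write 26

cycle = 20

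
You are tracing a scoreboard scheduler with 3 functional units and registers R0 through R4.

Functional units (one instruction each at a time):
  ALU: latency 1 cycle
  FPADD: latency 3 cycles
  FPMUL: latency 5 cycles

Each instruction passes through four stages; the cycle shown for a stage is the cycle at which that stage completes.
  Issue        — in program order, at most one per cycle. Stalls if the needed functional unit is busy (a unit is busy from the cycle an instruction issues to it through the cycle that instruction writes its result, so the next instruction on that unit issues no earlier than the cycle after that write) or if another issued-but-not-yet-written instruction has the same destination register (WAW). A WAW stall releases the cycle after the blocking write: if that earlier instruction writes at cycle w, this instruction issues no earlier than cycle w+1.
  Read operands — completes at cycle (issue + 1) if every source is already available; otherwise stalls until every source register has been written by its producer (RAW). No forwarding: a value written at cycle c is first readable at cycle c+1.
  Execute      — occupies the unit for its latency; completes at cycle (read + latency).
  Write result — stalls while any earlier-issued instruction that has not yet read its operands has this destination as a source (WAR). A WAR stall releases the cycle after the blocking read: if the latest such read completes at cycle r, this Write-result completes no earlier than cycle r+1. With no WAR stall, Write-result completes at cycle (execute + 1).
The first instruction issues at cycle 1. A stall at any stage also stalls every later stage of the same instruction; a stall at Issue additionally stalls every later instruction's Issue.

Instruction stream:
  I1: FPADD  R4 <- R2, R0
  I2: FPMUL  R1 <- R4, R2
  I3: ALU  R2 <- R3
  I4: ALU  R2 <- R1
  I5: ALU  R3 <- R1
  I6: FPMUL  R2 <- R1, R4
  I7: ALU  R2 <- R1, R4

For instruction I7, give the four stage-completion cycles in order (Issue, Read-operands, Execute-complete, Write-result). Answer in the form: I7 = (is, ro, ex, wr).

  I1 | 1 | 2 | 5 | 6
  I2 | 2 | 7 | 12 | 13   RAW R4: wait I1 write@6
  I3 | 3 | 4 | 5 | 8   WAR R2: wait I2 read@7
  I4 | 9 | 14 | 15 | 16   struct: ALU busy until I3 writes@8 · RAW R1: wait I2 write@13
  I5 | 17 | 18 | 19 | 20   struct: ALU busy until I4 writes@16
  I6 | 18 | 19 | 24 | 25
  I7 | 26 | 27 | 28 | 29   WAW R2: wait I6 write@25

I7 = (26, 27, 28, 29)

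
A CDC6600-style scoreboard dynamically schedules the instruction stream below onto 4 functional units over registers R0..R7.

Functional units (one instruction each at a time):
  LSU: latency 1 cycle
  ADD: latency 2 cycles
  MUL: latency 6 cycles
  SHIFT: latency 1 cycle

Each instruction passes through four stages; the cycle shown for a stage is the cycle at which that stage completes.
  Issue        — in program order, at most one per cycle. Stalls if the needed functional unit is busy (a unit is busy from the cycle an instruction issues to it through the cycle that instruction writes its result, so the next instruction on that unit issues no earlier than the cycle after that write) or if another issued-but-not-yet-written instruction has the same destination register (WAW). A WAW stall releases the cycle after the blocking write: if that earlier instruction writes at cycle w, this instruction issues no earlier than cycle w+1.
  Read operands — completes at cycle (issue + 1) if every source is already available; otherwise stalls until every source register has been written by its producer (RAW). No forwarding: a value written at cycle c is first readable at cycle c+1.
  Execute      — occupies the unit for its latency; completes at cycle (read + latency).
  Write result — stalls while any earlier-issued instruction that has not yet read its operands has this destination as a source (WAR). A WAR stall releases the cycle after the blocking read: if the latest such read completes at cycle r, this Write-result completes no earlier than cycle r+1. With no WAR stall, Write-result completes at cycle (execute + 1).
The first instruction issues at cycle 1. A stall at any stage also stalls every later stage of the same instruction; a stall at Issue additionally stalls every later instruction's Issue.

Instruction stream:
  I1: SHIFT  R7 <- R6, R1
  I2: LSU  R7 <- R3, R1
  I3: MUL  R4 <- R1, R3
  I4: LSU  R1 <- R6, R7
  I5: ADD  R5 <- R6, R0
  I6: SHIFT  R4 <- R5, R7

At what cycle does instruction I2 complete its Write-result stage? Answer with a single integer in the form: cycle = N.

[1] issue I1 (SHIFT)
[2] I1 read-ops
[3] I1 finished on SHIFT
[4] I1→R7
[5] issue I2 (LSU)
[6] I2 read-ops · issue I3 (MUL)
[7] I2 finished on LSU · I3 read-ops
[8] I2→R7
[9] issue I4 (LSU)
[10] I4 read-ops · issue I5 (ADD)
[11] I4 finished on LSU · I5 read-ops
[12] I4→R1
[13] I3 finished on MUL · I5 finished on ADD
[14] I3→R4 · I5→R5
[15] issue I6 (SHIFT)
[16] I6 read-ops
[17] I6 finished on SHIFT
[18] I6→R4

cycle = 8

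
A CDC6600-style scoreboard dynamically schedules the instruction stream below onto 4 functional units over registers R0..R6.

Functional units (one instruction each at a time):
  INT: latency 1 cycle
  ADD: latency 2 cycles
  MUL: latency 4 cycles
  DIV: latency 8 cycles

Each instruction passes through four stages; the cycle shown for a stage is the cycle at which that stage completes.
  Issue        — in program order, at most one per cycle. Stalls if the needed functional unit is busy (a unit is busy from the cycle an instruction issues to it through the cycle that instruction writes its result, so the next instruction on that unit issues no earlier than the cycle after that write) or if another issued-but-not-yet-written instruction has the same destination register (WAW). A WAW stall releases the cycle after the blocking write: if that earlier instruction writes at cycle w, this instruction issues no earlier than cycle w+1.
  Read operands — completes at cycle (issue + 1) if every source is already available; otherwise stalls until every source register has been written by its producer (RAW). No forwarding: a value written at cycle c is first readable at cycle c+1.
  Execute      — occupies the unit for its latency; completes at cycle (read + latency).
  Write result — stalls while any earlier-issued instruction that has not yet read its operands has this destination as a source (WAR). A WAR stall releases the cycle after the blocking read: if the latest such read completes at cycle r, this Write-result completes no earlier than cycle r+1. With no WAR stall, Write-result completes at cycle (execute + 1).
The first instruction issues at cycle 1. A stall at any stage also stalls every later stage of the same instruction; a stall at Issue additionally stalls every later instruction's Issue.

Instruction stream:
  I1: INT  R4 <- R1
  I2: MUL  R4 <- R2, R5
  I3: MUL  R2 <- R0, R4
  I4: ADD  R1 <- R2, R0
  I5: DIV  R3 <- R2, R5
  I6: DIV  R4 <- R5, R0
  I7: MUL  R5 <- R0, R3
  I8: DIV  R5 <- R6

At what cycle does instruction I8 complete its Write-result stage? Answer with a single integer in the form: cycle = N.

cycle = 50

  I1 | 1 | 2 | 3 | 4
  I2 | 5 | 6 | 10 | 11   WAW R4: wait I1 write@4
  I3 | 12 | 13 | 17 | 18   struct: MUL busy until I2 writes@11
  I4 | 13 | 19 | 21 | 22   RAW R2: wait I3 write@18
  I5 | 14 | 19 | 27 | 28   RAW R2: wait I3 write@18
  I6 | 29 | 30 | 38 | 39   struct: DIV busy until I5 writes@28
  I7 | 30 | 31 | 35 | 36
  I8 | 40 | 41 | 49 | 50   struct: DIV busy until I6 writes@39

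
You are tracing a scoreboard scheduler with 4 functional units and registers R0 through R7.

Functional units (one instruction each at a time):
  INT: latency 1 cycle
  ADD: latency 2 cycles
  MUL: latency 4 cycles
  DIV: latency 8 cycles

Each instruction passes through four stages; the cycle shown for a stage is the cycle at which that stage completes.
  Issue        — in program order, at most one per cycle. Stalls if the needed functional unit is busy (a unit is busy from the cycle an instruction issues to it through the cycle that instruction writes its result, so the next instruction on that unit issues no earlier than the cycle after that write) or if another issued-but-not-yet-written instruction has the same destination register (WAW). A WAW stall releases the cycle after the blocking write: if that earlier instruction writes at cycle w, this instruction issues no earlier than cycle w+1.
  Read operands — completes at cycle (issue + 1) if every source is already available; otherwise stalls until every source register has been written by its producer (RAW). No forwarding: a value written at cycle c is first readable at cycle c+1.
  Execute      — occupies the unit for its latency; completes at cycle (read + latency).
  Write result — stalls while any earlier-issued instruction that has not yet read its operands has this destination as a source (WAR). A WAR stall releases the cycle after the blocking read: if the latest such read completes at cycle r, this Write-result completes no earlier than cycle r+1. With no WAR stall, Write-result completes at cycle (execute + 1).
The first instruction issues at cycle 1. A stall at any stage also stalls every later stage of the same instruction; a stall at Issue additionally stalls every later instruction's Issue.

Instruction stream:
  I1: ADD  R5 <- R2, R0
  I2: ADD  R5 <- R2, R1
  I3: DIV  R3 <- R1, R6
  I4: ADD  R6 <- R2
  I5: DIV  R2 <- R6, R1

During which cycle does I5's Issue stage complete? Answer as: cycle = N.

cycle = 18

c1: I1 dispatched to ADD
c2: I1 operands ready
c4: I1 complete
c5: R5←I1
c6: I2 dispatched to ADD
c7: I2 operands ready · I3 dispatched to DIV
c8: I3 operands ready
c9: I2 complete
c10: R5←I2
c11: I4 dispatched to ADD
c12: I4 operands ready
c14: I4 complete
c15: R6←I4
c16: I3 complete
c17: R3←I3
c18: I5 dispatched to DIV
c19: I5 operands ready
c27: I5 complete
c28: R2←I5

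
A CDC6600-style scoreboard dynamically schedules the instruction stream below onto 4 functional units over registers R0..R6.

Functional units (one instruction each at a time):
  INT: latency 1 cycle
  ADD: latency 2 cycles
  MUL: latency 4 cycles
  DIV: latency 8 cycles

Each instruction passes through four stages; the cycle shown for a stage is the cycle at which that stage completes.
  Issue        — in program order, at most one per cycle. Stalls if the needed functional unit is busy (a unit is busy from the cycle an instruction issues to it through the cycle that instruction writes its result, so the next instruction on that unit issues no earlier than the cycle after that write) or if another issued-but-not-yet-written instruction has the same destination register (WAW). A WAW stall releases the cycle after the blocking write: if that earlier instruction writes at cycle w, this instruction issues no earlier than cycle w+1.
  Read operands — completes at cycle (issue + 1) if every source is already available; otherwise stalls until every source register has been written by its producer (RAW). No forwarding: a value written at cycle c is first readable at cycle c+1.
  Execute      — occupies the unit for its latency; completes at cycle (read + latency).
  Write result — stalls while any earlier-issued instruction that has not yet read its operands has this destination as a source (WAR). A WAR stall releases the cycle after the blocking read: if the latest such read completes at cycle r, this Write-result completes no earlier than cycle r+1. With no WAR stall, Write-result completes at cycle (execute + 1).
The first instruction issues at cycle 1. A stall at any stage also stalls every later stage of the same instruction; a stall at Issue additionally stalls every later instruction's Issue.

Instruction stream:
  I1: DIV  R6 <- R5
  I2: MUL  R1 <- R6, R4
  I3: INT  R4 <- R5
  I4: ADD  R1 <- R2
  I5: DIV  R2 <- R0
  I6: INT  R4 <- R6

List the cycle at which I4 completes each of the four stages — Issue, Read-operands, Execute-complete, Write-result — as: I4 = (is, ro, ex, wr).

I1: IS=1 RO=2 EX=10 WR=11
I2: IS=2 RO=12 EX=16 WR=17  [RAW R6: wait I1 write@11]
I3: IS=3 RO=4 EX=5 WR=13  [WAR R4: wait I2 read@12]
I4: IS=18 RO=19 EX=21 WR=22  [WAW R1: wait I2 write@17]
I5: IS=19 RO=20 EX=28 WR=29
I6: IS=20 RO=21 EX=22 WR=23

I4 = (18, 19, 21, 22)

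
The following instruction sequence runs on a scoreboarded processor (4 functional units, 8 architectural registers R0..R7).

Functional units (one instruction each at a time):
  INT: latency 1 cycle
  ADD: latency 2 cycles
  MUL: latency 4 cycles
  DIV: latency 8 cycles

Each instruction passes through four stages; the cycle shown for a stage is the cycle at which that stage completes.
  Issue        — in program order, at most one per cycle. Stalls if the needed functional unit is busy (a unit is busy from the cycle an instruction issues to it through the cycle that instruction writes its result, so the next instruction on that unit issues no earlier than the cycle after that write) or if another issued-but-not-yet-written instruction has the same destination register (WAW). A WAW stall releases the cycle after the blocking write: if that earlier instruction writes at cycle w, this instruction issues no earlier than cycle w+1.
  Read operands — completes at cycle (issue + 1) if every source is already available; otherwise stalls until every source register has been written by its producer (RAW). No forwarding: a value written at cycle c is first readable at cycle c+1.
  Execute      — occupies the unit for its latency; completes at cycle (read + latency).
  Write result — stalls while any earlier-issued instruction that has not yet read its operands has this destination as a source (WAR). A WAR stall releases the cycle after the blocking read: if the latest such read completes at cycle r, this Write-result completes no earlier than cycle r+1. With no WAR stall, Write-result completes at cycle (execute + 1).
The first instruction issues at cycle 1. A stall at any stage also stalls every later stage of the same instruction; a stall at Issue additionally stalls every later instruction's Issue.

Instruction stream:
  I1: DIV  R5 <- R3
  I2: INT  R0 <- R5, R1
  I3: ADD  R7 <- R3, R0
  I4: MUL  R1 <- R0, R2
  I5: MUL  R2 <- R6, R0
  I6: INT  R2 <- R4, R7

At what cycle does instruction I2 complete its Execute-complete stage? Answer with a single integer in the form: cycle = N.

cycle = 13

1) issue 1, read 2, done 10, write 11
2) issue 2, read 12, done 13, write 14  <RAW R5: wait I1 write@11>
3) issue 3, read 15, done 17, write 18  <RAW R0: wait I2 write@14>
4) issue 4, read 15, done 19, write 20  <RAW R0: wait I2 write@14>
5) issue 21, read 22, done 26, write 27  <struct: MUL busy until I4 writes@20>
6) issue 28, read 29, done 30, write 31  <WAW R2: wait I5 write@27>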